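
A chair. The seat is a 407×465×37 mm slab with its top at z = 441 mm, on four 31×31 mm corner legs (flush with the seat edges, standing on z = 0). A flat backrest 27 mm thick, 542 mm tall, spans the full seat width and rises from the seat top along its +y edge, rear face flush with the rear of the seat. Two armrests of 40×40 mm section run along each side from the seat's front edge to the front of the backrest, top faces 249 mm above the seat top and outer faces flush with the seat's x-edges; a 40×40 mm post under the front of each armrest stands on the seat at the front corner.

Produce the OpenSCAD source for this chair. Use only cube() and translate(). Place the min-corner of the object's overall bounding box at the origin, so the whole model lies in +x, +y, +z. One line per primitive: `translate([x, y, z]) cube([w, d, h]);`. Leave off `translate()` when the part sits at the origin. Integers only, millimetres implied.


// leg_h = 441 - 37 = 404
// arm post h = 249 - 40 = 209
translate([0, 0, 404]) cube([407, 465, 37]);
cube([31, 31, 404]);
translate([376, 0, 0]) cube([31, 31, 404]);
translate([0, 434, 0]) cube([31, 31, 404]);
translate([376, 434, 0]) cube([31, 31, 404]);
translate([0, 438, 441]) cube([407, 27, 542]);
translate([0, 0, 650]) cube([40, 438, 40]);
translate([367, 0, 650]) cube([40, 438, 40]);
translate([0, 0, 441]) cube([40, 40, 209]);
translate([367, 0, 441]) cube([40, 40, 209]);


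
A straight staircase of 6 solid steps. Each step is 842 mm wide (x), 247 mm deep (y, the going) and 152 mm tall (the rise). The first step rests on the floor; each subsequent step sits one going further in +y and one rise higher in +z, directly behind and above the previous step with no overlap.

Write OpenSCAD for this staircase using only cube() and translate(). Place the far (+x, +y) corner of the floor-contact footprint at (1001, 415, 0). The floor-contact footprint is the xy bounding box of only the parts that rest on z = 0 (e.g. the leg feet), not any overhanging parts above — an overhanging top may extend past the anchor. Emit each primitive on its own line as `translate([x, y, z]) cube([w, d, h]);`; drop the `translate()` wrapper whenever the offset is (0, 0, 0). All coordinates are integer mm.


translate([159, 168, 0]) cube([842, 247, 152]);
translate([159, 415, 152]) cube([842, 247, 152]);
translate([159, 662, 304]) cube([842, 247, 152]);
translate([159, 909, 456]) cube([842, 247, 152]);
translate([159, 1156, 608]) cube([842, 247, 152]);
translate([159, 1403, 760]) cube([842, 247, 152]);


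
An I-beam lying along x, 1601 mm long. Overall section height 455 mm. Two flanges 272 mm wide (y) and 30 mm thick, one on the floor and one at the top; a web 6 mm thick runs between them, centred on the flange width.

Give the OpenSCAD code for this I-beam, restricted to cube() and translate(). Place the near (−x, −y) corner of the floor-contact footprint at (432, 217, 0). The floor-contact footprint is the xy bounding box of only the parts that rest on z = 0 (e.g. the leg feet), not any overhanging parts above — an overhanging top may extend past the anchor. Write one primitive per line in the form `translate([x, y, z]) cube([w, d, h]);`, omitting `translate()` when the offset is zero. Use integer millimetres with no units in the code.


translate([432, 217, 0]) cube([1601, 272, 30]);
translate([432, 350, 30]) cube([1601, 6, 395]);
translate([432, 217, 425]) cube([1601, 272, 30]);


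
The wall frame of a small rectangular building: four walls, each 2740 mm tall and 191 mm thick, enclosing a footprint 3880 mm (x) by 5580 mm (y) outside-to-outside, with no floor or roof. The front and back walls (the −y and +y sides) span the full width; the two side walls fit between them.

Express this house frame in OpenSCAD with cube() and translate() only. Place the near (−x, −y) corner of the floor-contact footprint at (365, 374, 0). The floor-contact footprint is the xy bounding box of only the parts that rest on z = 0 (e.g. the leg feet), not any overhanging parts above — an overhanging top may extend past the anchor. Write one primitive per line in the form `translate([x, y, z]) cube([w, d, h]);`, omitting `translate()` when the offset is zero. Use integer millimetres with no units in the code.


translate([365, 374, 0]) cube([3880, 191, 2740]);
translate([365, 5763, 0]) cube([3880, 191, 2740]);
translate([365, 565, 0]) cube([191, 5198, 2740]);
translate([4054, 565, 0]) cube([191, 5198, 2740]);


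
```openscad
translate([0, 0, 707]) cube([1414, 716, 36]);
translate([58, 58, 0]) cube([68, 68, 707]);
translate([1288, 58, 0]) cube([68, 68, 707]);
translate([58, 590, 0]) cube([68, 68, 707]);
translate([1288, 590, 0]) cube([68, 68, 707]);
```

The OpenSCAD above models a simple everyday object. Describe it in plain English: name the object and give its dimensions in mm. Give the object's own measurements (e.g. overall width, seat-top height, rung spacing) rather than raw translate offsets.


A rectangular dining table. The top is 1414×716×36 mm with its upper surface at z = 743 mm. It stands on four 68×68 mm square legs, each inset 58 mm from the nearest pair of top edges, running from the floor to the underside of the top.


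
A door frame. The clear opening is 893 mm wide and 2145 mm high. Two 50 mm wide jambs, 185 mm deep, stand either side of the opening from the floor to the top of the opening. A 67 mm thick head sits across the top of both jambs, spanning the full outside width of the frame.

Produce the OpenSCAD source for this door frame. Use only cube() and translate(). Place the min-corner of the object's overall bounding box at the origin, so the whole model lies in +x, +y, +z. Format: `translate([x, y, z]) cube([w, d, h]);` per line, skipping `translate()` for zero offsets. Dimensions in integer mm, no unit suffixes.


cube([50, 185, 2145]);
translate([943, 0, 0]) cube([50, 185, 2145]);
translate([0, 0, 2145]) cube([993, 185, 67]);


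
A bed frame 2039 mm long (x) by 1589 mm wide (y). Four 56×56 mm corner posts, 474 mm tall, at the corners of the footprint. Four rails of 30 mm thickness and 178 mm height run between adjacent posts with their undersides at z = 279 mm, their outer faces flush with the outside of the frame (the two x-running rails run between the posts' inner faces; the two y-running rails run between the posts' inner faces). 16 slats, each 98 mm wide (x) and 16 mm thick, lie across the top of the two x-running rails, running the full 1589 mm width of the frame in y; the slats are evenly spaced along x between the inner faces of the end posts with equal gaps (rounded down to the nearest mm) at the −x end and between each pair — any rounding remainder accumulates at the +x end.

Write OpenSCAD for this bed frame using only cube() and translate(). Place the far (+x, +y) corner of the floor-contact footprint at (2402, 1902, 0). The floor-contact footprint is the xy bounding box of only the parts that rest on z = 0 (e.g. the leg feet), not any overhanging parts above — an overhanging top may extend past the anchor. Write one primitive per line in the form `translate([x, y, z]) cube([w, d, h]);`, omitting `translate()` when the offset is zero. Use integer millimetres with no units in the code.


translate([363, 313, 0]) cube([56, 56, 474]);
translate([363, 1846, 0]) cube([56, 56, 474]);
translate([2346, 313, 0]) cube([56, 56, 474]);
translate([2346, 1846, 0]) cube([56, 56, 474]);
translate([419, 313, 279]) cube([1927, 30, 178]);
translate([419, 1872, 279]) cube([1927, 30, 178]);
translate([363, 369, 279]) cube([30, 1477, 178]);
translate([2372, 369, 279]) cube([30, 1477, 178]);
translate([440, 313, 457]) cube([98, 1589, 16]);
translate([559, 313, 457]) cube([98, 1589, 16]);
translate([678, 313, 457]) cube([98, 1589, 16]);
translate([797, 313, 457]) cube([98, 1589, 16]);
translate([916, 313, 457]) cube([98, 1589, 16]);
translate([1035, 313, 457]) cube([98, 1589, 16]);
translate([1154, 313, 457]) cube([98, 1589, 16]);
translate([1273, 313, 457]) cube([98, 1589, 16]);
translate([1392, 313, 457]) cube([98, 1589, 16]);
translate([1511, 313, 457]) cube([98, 1589, 16]);
translate([1630, 313, 457]) cube([98, 1589, 16]);
translate([1749, 313, 457]) cube([98, 1589, 16]);
translate([1868, 313, 457]) cube([98, 1589, 16]);
translate([1987, 313, 457]) cube([98, 1589, 16]);
translate([2106, 313, 457]) cube([98, 1589, 16]);
translate([2225, 313, 457]) cube([98, 1589, 16]);


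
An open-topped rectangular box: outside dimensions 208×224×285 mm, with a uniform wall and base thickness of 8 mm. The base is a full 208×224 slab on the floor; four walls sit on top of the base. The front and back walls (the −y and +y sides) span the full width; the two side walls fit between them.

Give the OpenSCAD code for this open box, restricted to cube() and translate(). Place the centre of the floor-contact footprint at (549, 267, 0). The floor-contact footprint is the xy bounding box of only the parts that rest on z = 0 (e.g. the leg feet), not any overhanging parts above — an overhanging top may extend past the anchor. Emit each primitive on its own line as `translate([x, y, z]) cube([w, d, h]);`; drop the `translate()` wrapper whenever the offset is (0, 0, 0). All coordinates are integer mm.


translate([445, 155, 0]) cube([208, 224, 8]);
translate([445, 155, 8]) cube([208, 8, 277]);
translate([445, 371, 8]) cube([208, 8, 277]);
translate([445, 163, 8]) cube([8, 208, 277]);
translate([645, 163, 8]) cube([8, 208, 277]);


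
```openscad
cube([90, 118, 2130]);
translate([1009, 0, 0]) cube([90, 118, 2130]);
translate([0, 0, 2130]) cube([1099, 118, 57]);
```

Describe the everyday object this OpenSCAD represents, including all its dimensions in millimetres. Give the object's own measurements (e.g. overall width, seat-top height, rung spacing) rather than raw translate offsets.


A door frame. The clear opening is 919 mm wide and 2130 mm high. Two 90 mm wide jambs, 118 mm deep, stand either side of the opening from the floor to the top of the opening. A 57 mm thick head sits across the top of both jambs, spanning the full outside width of the frame.


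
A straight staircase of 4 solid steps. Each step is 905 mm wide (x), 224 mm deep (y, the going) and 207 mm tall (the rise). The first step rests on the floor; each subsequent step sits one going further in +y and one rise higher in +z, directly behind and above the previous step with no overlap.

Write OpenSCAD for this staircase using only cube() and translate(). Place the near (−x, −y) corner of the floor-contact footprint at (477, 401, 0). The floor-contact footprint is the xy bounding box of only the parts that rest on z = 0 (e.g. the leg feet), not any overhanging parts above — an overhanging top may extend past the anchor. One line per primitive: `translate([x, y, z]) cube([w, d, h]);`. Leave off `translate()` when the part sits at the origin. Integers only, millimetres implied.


translate([477, 401, 0]) cube([905, 224, 207]);
translate([477, 625, 207]) cube([905, 224, 207]);
translate([477, 849, 414]) cube([905, 224, 207]);
translate([477, 1073, 621]) cube([905, 224, 207]);


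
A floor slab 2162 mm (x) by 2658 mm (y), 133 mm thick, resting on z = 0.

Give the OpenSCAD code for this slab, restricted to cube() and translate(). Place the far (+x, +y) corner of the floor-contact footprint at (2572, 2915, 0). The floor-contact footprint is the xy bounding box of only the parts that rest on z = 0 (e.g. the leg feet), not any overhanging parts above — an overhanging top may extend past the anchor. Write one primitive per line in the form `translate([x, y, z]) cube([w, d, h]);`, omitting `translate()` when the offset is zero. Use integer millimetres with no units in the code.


translate([410, 257, 0]) cube([2162, 2658, 133]);


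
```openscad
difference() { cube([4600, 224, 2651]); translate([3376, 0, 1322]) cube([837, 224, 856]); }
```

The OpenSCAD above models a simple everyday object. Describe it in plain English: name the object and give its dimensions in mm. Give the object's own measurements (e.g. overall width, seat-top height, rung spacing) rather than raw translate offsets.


A wall 4600 mm long (x), 224 mm thick (y), 2651 mm tall, with a rectangular window opening cut through it. The opening is 837 mm wide and 856 mm tall; its sill is at z = 1322 mm and its near (−x) edge is 3376 mm from the wall's −x end. The opening passes through the full wall thickness.


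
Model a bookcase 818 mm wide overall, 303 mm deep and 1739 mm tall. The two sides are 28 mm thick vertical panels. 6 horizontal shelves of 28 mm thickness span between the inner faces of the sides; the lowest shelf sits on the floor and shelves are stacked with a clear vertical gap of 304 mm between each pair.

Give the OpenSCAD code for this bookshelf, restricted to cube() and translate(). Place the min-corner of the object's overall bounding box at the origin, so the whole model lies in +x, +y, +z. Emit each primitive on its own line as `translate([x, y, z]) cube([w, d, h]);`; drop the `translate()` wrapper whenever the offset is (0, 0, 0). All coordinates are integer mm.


cube([28, 303, 1739]);
translate([790, 0, 0]) cube([28, 303, 1739]);
translate([28, 0, 0]) cube([762, 303, 28]);
translate([28, 0, 332]) cube([762, 303, 28]);
translate([28, 0, 664]) cube([762, 303, 28]);
translate([28, 0, 996]) cube([762, 303, 28]);
translate([28, 0, 1328]) cube([762, 303, 28]);
translate([28, 0, 1660]) cube([762, 303, 28]);


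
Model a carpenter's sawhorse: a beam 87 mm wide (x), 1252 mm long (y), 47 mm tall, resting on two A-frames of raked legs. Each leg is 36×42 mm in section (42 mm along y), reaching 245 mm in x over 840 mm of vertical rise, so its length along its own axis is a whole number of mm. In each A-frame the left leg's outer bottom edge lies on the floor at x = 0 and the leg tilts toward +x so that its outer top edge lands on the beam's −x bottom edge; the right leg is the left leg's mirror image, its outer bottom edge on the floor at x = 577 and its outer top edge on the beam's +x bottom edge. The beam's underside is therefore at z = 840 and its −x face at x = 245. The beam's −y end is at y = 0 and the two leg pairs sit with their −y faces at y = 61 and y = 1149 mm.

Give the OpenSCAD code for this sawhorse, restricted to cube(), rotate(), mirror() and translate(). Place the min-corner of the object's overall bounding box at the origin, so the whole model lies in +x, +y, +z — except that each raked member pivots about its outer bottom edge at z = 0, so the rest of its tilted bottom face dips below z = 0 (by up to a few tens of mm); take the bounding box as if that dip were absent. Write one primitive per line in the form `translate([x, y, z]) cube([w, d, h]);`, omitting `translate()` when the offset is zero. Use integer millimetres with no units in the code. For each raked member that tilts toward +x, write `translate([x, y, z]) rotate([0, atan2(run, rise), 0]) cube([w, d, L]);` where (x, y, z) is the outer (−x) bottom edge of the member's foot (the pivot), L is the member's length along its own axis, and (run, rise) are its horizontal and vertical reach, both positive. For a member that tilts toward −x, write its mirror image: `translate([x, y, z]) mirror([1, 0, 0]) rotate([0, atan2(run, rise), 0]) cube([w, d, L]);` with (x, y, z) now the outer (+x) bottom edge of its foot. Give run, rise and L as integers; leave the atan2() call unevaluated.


translate([245, 0, 840]) cube([87, 1252, 47]);
translate([0, 61, 0]) rotate([0, atan2(245, 840), 0]) cube([36, 42, 875]);
translate([577, 61, 0]) mirror([1, 0, 0]) rotate([0, atan2(245, 840), 0]) cube([36, 42, 875]);
translate([0, 1149, 0]) rotate([0, atan2(245, 840), 0]) cube([36, 42, 875]);
translate([577, 1149, 0]) mirror([1, 0, 0]) rotate([0, atan2(245, 840), 0]) cube([36, 42, 875]);


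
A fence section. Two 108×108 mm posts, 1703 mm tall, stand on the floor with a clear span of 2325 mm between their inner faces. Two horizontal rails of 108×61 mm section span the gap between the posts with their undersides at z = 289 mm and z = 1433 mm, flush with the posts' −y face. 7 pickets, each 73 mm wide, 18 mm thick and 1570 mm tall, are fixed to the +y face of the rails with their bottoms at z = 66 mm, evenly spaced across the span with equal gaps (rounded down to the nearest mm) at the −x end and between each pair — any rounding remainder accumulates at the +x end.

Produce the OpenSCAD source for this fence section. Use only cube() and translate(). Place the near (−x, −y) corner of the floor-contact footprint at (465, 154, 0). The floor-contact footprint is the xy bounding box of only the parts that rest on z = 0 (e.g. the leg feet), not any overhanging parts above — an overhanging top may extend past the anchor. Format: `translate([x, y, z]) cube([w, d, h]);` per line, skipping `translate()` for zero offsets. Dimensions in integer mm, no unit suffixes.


translate([465, 154, 0]) cube([108, 108, 1703]);
translate([2898, 154, 0]) cube([108, 108, 1703]);
translate([573, 154, 289]) cube([2325, 108, 61]);
translate([573, 154, 1433]) cube([2325, 108, 61]);
translate([799, 262, 66]) cube([73, 18, 1570]);
translate([1098, 262, 66]) cube([73, 18, 1570]);
translate([1397, 262, 66]) cube([73, 18, 1570]);
translate([1696, 262, 66]) cube([73, 18, 1570]);
translate([1995, 262, 66]) cube([73, 18, 1570]);
translate([2294, 262, 66]) cube([73, 18, 1570]);
translate([2593, 262, 66]) cube([73, 18, 1570]);


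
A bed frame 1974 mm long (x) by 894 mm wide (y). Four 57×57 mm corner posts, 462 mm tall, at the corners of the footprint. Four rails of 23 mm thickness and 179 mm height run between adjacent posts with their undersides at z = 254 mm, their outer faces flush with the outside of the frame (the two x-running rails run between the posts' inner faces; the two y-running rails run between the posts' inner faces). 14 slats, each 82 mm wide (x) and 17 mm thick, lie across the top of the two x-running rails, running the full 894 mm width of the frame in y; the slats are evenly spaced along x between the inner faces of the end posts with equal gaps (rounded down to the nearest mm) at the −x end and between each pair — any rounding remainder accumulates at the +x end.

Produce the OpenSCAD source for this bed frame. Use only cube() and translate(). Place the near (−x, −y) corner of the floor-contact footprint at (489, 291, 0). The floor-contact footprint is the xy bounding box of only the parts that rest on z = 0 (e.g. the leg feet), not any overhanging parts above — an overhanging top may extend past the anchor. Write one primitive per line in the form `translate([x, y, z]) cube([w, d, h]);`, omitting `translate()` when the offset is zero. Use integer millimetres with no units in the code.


// slat z = rail_z + rail_h = 254 + 179 = 433
// slat gap = ⌊(1860 − 14·82) / 15⌋ = 47
translate([489, 291, 0]) cube([57, 57, 462]);
translate([489, 1128, 0]) cube([57, 57, 462]);
translate([2406, 291, 0]) cube([57, 57, 462]);
translate([2406, 1128, 0]) cube([57, 57, 462]);
translate([546, 291, 254]) cube([1860, 23, 179]);
translate([546, 1162, 254]) cube([1860, 23, 179]);
translate([489, 348, 254]) cube([23, 780, 179]);
translate([2440, 348, 254]) cube([23, 780, 179]);
translate([593, 291, 433]) cube([82, 894, 17]);
translate([722, 291, 433]) cube([82, 894, 17]);
translate([851, 291, 433]) cube([82, 894, 17]);
translate([980, 291, 433]) cube([82, 894, 17]);
translate([1109, 291, 433]) cube([82, 894, 17]);
translate([1238, 291, 433]) cube([82, 894, 17]);
translate([1367, 291, 433]) cube([82, 894, 17]);
translate([1496, 291, 433]) cube([82, 894, 17]);
translate([1625, 291, 433]) cube([82, 894, 17]);
translate([1754, 291, 433]) cube([82, 894, 17]);
translate([1883, 291, 433]) cube([82, 894, 17]);
translate([2012, 291, 433]) cube([82, 894, 17]);
translate([2141, 291, 433]) cube([82, 894, 17]);
translate([2270, 291, 433]) cube([82, 894, 17]);


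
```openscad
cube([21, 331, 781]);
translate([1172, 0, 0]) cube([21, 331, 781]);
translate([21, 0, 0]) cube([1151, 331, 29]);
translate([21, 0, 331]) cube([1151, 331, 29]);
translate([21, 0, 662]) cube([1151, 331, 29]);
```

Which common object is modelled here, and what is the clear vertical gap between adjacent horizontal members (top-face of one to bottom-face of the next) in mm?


A bookshelf. The clear shelf gap is 302 mm.

Two tall side panels with 3 horizontal boards between them — a bookshelf. The first two shelf undersides are at z = 0 and z = 331; with shelf thickness 29, the clear gap is 331 − 0 − 29 = 302 mm.


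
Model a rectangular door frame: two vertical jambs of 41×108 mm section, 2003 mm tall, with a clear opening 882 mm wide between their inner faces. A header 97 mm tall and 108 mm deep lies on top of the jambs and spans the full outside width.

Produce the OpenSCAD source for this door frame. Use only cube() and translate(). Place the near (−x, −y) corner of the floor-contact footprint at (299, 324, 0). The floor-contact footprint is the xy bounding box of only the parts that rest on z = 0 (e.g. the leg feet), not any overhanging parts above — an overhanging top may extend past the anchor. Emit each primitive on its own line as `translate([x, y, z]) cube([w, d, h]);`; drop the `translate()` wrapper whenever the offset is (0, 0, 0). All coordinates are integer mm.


translate([299, 324, 0]) cube([41, 108, 2003]);
translate([1222, 324, 0]) cube([41, 108, 2003]);
translate([299, 324, 2003]) cube([964, 108, 97]);


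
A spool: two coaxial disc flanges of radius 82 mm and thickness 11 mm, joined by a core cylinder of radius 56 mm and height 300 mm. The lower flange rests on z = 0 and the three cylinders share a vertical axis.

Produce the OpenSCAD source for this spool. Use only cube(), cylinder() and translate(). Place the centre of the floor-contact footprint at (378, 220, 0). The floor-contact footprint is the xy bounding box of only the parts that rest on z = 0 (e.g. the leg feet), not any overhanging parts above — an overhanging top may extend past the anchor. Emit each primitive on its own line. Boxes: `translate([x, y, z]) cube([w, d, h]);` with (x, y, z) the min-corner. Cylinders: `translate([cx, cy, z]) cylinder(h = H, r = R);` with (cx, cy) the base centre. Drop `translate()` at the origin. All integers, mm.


translate([378, 220, 0]) cylinder(h = 11, r = 82);
translate([378, 220, 11]) cylinder(h = 300, r = 56);
translate([378, 220, 311]) cylinder(h = 11, r = 82);


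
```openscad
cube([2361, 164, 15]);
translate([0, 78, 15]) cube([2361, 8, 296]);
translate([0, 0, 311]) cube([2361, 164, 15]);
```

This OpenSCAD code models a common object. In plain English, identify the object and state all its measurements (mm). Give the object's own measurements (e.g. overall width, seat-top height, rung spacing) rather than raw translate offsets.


An I-beam lying along x, 2361 mm long. Overall section height 326 mm. Two flanges 164 mm wide (y) and 15 mm thick, one on the floor and one at the top; a web 8 mm thick runs between them, centred on the flange width.


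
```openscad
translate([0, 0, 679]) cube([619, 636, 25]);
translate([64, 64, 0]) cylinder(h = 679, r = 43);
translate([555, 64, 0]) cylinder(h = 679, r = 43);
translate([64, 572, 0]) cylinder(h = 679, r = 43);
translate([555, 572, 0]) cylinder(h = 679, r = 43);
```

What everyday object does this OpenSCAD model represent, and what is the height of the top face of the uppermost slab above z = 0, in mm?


A table. The table height is 704 mm.

A 619×636×25 slab sits at z = 679 on four Ø86 mm round legs — a table. The top surface is at 679 + 25 = 704 mm.


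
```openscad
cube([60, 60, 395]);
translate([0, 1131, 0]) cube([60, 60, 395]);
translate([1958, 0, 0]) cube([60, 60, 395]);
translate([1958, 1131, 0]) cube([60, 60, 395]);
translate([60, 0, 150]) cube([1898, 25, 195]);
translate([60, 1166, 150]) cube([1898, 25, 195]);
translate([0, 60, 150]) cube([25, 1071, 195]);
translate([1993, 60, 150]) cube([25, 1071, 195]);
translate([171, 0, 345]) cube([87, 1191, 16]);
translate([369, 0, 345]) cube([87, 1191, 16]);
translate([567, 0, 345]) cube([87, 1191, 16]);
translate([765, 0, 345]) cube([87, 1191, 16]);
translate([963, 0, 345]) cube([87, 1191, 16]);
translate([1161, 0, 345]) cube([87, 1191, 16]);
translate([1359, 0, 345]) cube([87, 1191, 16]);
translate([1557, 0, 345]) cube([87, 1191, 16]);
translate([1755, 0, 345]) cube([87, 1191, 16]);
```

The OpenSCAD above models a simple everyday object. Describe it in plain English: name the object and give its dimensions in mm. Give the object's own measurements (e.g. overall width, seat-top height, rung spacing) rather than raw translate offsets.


A bed frame 2018 mm long (x) by 1191 mm wide (y). Four 60×60 mm corner posts, 395 mm tall, at the corners of the footprint. Four rails of 25 mm thickness and 195 mm height run between adjacent posts with their undersides at z = 150 mm, their outer faces flush with the outside of the frame (the two x-running rails run between the posts' inner faces; the two y-running rails run between the posts' inner faces). 9 slats, each 87 mm wide (x) and 16 mm thick, lie across the top of the two x-running rails, running the full 1191 mm width of the frame in y; along x they sit between the end posts with a 111 mm gap after the −x posts and between neighbouring slats, leaving 116 mm before the +x posts.


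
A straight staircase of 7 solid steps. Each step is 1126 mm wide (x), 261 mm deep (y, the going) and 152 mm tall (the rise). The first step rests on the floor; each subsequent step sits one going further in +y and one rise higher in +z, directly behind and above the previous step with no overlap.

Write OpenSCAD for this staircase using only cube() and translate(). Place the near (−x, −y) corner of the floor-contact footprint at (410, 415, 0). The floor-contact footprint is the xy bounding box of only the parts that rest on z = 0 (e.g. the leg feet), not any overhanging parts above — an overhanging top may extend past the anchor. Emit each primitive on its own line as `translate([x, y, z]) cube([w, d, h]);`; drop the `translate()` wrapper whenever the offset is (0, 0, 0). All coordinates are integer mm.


translate([410, 415, 0]) cube([1126, 261, 152]);
translate([410, 676, 152]) cube([1126, 261, 152]);
translate([410, 937, 304]) cube([1126, 261, 152]);
translate([410, 1198, 456]) cube([1126, 261, 152]);
translate([410, 1459, 608]) cube([1126, 261, 152]);
translate([410, 1720, 760]) cube([1126, 261, 152]);
translate([410, 1981, 912]) cube([1126, 261, 152]);


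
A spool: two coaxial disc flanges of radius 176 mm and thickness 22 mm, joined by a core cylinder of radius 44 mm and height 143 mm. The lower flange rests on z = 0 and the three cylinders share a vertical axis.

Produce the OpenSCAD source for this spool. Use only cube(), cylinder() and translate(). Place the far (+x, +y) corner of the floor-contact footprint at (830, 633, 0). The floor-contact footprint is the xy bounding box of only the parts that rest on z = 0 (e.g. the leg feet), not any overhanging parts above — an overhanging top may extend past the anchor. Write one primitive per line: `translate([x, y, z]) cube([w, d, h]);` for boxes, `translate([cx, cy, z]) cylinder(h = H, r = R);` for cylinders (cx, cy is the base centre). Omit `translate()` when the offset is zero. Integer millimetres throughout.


translate([654, 457, 0]) cylinder(h = 22, r = 176);
translate([654, 457, 22]) cylinder(h = 143, r = 44);
translate([654, 457, 165]) cylinder(h = 22, r = 176);


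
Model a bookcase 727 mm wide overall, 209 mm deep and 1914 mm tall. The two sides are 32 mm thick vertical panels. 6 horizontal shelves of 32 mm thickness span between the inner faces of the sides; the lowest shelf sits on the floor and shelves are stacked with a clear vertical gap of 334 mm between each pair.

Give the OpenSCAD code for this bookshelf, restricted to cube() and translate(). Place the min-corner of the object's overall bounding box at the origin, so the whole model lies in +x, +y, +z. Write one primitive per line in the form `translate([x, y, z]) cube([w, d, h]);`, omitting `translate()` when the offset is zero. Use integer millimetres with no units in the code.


cube([32, 209, 1914]);
translate([695, 0, 0]) cube([32, 209, 1914]);
translate([32, 0, 0]) cube([663, 209, 32]);
translate([32, 0, 366]) cube([663, 209, 32]);
translate([32, 0, 732]) cube([663, 209, 32]);
translate([32, 0, 1098]) cube([663, 209, 32]);
translate([32, 0, 1464]) cube([663, 209, 32]);
translate([32, 0, 1830]) cube([663, 209, 32]);


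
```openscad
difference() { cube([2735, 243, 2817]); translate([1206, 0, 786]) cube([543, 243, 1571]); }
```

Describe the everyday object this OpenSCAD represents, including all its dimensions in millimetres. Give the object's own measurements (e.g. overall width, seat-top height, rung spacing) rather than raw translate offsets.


A wall 2735 mm long (x), 243 mm thick (y), 2817 mm tall, with a rectangular window opening cut through it. The opening is 543 mm wide and 1571 mm tall; its sill is at z = 786 mm and its near (−x) edge is 1206 mm from the wall's −x end. The opening passes through the full wall thickness.


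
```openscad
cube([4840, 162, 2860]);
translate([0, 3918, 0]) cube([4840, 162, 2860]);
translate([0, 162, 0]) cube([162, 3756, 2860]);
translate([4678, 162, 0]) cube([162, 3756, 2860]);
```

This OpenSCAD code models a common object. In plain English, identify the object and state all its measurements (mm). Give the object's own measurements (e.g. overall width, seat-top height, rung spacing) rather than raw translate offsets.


The wall frame of a small rectangular building: four walls, each 2860 mm tall and 162 mm thick, enclosing a footprint 4840 mm (x) by 4080 mm (y) outside-to-outside, with no floor or roof. The front and back walls (the −y and +y sides) span the full width; the two side walls fit between them.


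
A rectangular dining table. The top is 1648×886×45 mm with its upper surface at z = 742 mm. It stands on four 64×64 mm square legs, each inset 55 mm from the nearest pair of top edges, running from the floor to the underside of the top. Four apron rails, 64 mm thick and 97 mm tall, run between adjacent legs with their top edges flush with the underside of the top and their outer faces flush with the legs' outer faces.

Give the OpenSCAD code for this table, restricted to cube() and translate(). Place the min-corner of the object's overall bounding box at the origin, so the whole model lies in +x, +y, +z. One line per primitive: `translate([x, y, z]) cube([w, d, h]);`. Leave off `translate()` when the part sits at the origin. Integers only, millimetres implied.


// leg_h = 742 - 45 = 697
// apron z = 697 - 97 = 600
translate([0, 0, 697]) cube([1648, 886, 45]);
translate([55, 55, 0]) cube([64, 64, 697]);
translate([1529, 55, 0]) cube([64, 64, 697]);
translate([55, 767, 0]) cube([64, 64, 697]);
translate([1529, 767, 0]) cube([64, 64, 697]);
translate([119, 55, 600]) cube([1410, 64, 97]);
translate([119, 767, 600]) cube([1410, 64, 97]);
translate([55, 119, 600]) cube([64, 648, 97]);
translate([1529, 119, 600]) cube([64, 648, 97]);


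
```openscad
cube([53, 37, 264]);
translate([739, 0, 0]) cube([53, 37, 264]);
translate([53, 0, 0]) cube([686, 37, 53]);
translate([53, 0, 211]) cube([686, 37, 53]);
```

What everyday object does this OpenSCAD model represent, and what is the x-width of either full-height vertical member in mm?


A picture frame. The border width is 53 mm.

Four thin pieces enclosing a rectangular opening — a picture frame. The two full-height stiles are 264 mm tall; the top rail sits at z = 211 and is 53 mm tall, so the border above the opening is 264 − 211 = 53 mm, matching the stile x-width.


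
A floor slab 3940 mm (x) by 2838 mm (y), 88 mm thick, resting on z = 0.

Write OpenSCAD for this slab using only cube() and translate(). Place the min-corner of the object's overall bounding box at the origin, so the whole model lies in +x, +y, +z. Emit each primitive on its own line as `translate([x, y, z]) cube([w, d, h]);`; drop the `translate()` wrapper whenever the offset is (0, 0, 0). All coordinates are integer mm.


cube([3940, 2838, 88]);


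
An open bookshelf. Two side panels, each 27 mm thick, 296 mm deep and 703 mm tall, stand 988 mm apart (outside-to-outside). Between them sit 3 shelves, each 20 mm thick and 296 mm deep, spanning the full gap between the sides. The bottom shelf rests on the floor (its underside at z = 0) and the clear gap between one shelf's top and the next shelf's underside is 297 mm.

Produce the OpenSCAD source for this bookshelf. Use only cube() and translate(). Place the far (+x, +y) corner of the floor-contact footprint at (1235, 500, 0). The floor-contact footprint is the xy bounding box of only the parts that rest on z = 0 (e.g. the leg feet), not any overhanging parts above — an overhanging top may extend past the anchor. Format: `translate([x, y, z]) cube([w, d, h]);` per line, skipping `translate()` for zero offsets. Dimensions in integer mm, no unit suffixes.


translate([247, 204, 0]) cube([27, 296, 703]);
translate([1208, 204, 0]) cube([27, 296, 703]);
translate([274, 204, 0]) cube([934, 296, 20]);
translate([274, 204, 317]) cube([934, 296, 20]);
translate([274, 204, 634]) cube([934, 296, 20]);


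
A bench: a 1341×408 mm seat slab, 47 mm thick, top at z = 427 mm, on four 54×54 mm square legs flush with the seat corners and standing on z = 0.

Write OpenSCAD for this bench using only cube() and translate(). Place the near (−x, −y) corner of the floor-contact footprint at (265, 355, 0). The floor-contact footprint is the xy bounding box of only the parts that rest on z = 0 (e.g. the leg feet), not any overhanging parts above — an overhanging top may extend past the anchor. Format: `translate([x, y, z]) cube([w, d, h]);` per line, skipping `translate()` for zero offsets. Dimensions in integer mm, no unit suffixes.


translate([265, 355, 380]) cube([1341, 408, 47]);
translate([265, 355, 0]) cube([54, 54, 380]);
translate([265, 709, 0]) cube([54, 54, 380]);
translate([1552, 355, 0]) cube([54, 54, 380]);
translate([1552, 709, 0]) cube([54, 54, 380]);


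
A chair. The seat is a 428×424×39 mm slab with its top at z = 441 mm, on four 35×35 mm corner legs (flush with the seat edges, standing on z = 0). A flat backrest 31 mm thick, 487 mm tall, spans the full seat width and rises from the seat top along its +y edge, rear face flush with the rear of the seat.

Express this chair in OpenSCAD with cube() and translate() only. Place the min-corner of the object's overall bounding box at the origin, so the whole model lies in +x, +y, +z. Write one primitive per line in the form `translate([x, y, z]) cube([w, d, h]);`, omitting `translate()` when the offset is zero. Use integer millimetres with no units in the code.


translate([0, 0, 402]) cube([428, 424, 39]);
cube([35, 35, 402]);
translate([393, 0, 0]) cube([35, 35, 402]);
translate([0, 389, 0]) cube([35, 35, 402]);
translate([393, 389, 0]) cube([35, 35, 402]);
translate([0, 393, 441]) cube([428, 31, 487]);


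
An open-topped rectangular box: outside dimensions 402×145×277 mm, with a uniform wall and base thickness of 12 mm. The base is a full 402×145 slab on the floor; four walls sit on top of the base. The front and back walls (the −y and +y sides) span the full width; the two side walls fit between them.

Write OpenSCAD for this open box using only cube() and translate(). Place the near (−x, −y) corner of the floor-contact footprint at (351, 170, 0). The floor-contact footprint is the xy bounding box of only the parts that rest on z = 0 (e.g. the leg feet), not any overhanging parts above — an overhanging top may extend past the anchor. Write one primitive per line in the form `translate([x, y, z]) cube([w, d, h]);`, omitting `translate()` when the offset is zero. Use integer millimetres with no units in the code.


translate([351, 170, 0]) cube([402, 145, 12]);
translate([351, 170, 12]) cube([402, 12, 265]);
translate([351, 303, 12]) cube([402, 12, 265]);
translate([351, 182, 12]) cube([12, 121, 265]);
translate([741, 182, 12]) cube([12, 121, 265]);


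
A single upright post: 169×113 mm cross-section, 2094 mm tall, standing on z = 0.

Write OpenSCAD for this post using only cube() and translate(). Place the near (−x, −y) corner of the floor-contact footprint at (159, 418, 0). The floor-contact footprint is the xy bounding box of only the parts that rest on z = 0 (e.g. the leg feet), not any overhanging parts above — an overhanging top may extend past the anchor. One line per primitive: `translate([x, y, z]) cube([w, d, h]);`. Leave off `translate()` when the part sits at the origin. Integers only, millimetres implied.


translate([159, 418, 0]) cube([169, 113, 2094]);


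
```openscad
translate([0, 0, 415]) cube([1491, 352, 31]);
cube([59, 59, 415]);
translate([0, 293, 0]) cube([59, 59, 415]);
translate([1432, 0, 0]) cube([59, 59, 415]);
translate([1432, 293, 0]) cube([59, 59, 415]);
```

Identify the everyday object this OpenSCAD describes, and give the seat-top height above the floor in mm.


A bench. The seat-top height is 446 mm.

A long slab on four corner posts — a bench. The slab sits at z = 415 with thickness 31, so the top is 415 + 31 = 446 mm.


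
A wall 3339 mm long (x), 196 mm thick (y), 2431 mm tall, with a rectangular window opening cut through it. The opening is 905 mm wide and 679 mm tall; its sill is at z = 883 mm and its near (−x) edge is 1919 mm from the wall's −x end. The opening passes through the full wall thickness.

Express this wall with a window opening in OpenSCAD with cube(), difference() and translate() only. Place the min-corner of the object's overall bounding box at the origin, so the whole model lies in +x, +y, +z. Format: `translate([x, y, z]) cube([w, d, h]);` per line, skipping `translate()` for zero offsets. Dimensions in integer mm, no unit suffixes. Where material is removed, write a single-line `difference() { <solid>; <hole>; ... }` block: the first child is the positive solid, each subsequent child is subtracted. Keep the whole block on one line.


difference() { cube([3339, 196, 2431]); translate([1919, 0, 883]) cube([905, 196, 679]); }


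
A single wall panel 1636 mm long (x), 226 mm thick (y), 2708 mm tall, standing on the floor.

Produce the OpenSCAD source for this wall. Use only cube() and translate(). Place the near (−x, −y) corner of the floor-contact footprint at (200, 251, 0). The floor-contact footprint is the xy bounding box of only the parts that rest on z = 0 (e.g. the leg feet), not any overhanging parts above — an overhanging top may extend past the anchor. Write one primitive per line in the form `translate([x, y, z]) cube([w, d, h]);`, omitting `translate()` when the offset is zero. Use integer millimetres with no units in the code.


translate([200, 251, 0]) cube([1636, 226, 2708]);


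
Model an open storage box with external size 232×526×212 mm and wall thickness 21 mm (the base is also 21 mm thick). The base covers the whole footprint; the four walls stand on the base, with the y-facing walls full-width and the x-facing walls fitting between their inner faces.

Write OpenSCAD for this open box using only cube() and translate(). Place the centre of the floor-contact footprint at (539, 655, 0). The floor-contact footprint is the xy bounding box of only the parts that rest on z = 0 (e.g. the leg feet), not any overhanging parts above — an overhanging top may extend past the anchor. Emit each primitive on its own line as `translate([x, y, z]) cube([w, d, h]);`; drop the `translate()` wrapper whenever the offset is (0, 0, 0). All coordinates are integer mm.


translate([423, 392, 0]) cube([232, 526, 21]);
translate([423, 392, 21]) cube([232, 21, 191]);
translate([423, 897, 21]) cube([232, 21, 191]);
translate([423, 413, 21]) cube([21, 484, 191]);
translate([634, 413, 21]) cube([21, 484, 191]);


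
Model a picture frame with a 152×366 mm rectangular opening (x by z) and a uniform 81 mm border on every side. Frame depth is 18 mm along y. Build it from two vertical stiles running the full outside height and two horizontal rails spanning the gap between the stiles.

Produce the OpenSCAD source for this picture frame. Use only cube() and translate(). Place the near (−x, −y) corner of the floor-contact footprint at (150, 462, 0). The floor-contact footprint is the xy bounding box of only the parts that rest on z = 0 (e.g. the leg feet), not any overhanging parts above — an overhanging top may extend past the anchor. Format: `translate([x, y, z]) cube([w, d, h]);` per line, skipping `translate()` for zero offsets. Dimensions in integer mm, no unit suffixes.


translate([150, 462, 0]) cube([81, 18, 528]);
translate([383, 462, 0]) cube([81, 18, 528]);
translate([231, 462, 0]) cube([152, 18, 81]);
translate([231, 462, 447]) cube([152, 18, 81]);
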